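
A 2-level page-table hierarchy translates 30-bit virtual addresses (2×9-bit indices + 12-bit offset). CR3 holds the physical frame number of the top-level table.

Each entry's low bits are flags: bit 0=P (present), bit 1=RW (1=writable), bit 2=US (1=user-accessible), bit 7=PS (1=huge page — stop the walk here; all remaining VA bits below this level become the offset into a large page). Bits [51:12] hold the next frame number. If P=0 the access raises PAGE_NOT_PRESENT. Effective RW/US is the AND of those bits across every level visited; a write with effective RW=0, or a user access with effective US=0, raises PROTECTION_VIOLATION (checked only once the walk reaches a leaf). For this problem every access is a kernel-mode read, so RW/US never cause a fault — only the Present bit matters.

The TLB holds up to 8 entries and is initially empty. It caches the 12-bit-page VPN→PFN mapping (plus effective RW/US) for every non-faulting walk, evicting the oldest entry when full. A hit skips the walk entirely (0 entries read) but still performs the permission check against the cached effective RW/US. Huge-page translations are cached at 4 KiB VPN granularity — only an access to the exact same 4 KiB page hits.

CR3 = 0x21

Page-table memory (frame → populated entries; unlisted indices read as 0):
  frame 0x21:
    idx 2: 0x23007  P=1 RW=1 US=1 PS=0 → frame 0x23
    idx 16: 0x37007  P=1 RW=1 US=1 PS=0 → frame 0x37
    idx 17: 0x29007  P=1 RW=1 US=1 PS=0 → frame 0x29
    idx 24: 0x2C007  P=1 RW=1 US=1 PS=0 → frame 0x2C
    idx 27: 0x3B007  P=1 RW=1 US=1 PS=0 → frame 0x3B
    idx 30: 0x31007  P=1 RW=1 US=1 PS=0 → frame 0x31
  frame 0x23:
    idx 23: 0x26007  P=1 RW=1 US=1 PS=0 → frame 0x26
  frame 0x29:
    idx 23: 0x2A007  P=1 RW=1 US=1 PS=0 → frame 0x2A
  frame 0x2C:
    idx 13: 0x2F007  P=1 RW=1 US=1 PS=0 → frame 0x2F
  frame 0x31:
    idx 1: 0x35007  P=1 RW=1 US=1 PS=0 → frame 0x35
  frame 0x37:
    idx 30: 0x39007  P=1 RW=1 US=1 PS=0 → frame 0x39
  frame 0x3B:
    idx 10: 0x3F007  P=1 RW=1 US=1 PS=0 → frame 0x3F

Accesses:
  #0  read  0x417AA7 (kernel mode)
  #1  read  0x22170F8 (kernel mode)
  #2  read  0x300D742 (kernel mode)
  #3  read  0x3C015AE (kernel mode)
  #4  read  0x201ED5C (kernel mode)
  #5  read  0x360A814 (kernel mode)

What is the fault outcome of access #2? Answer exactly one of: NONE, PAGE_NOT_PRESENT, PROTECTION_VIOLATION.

Per-access translation:
#0 VA=0x417AA7 (r,kernel):
  lvl0: tbl 0x21, slot 2 ⇒ 0x23007 (P1/RW1/US1/PS0)
  lvl1: tbl 0x23, slot 23 ⇒ 0x26007 (P1/RW1/US1/PS0)
  → PA=0x26AA7  (2 entries read)
#1 VA=0x22170F8 (r,kernel):
  lvl0: tbl 0x21, slot 17 ⇒ 0x29007 (P1/RW1/US1/PS0)
  lvl1: tbl 0x29, slot 23 ⇒ 0x2A007 (P1/RW1/US1/PS0)
  → PA=0x2A0F8  (2 entries read)
#2 VA=0x300D742 (r,kernel):
  lvl0: tbl 0x21, slot 24 ⇒ 0x2C007 (P1/RW1/US1/PS0)
  lvl1: tbl 0x2C, slot 13 ⇒ 0x2F007 (P1/RW1/US1/PS0)
  → PA=0x2F742  (2 entries read)
#3 VA=0x3C015AE (r,kernel):
  lvl0: tbl 0x21, slot 30 ⇒ 0x31007 (P1/RW1/US1/PS0)
  lvl1: tbl 0x31, slot 1 ⇒ 0x35007 (P1/RW1/US1/PS0)
  → PA=0x355AE  (2 entries read)
#4 VA=0x201ED5C (r,kernel):
  lvl0: tbl 0x21, slot 16 ⇒ 0x37007 (P1/RW1/US1/PS0)
  lvl1: tbl 0x37, slot 30 ⇒ 0x39007 (P1/RW1/US1/PS0)
  → PA=0x39D5C  (2 entries read)
#5 VA=0x360A814 (r,kernel):
  lvl0: tbl 0x21, slot 27 ⇒ 0x3B007 (P1/RW1/US1/PS0)
  lvl1: tbl 0x3B, slot 10 ⇒ 0x3F007 (P1/RW1/US1/PS0)
  → PA=0x3F814  (2 entries read)

Access #2 fault: NONE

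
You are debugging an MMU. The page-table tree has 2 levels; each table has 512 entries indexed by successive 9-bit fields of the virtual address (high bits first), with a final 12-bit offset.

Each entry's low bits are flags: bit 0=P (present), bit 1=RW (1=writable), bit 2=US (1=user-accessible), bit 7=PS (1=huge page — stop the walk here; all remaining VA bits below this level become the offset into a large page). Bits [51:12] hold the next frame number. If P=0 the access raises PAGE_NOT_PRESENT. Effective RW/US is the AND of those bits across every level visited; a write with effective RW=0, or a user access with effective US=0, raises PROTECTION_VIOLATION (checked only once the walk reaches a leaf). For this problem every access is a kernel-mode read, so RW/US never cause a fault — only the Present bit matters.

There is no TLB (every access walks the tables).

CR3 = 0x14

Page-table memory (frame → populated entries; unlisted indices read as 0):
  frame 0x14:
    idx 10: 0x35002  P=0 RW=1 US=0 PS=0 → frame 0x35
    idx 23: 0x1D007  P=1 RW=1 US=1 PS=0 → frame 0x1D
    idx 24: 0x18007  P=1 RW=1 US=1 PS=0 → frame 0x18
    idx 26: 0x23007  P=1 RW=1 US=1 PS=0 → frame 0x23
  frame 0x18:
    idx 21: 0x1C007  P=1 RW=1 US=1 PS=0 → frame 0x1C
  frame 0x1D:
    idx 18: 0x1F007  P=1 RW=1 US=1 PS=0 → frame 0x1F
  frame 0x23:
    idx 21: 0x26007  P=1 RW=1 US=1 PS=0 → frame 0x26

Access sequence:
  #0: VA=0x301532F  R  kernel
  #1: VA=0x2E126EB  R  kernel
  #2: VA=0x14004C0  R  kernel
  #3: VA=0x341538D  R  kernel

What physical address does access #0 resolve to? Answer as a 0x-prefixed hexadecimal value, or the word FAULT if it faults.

Walk each access:
#0 VA=0x301532F (r,kernel):
  L0 @0x14[24] → 0x18007  P=1,RW=1,US=1,PS=0
  L1 @0x18[21] → 0x1C007  P=1,RW=1,US=1,PS=0
  → PA=0x1C32F  (2 entries read)
#1 VA=0x2E126EB (r,kernel):
  L0 @0x14[23] → 0x1D007  P=1,RW=1,US=1,PS=0
  L1 @0x1D[18] → 0x1F007  P=1,RW=1,US=1,PS=0
  → PA=0x1F6EB  (2 entries read)
#2 VA=0x14004C0 (r,kernel):
  L0 @0x14[10] → 0x35002  P=0,RW=1,US=0,PS=0
  → PAGE_NOT_PRESENT  (1 entries read)
#3 VA=0x341538D (r,kernel):
  L0 @0x14[26] → 0x23007  P=1,RW=1,US=1,PS=0
  L1 @0x23[21] → 0x26007  P=1,RW=1,US=1,PS=0
  → PA=0x2638D  (2 entries read)

Access #0 PA: 0x1C32F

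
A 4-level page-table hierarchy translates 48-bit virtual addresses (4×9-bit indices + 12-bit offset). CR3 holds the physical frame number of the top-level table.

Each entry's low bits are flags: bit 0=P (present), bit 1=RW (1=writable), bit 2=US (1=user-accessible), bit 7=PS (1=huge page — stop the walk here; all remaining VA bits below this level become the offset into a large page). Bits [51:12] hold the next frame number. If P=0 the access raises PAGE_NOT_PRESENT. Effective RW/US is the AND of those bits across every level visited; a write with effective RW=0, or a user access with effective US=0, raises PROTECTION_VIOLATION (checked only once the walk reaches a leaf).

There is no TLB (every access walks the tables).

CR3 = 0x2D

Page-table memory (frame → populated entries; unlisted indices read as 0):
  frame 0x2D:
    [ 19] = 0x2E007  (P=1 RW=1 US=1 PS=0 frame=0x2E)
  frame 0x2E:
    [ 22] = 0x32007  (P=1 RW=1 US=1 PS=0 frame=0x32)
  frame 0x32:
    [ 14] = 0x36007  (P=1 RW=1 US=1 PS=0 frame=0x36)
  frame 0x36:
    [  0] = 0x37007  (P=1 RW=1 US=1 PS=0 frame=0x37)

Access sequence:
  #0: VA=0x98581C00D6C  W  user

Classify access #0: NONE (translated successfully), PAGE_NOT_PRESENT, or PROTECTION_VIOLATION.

Per-access translation:
#0 VA=0x98581C00D6C (w,user):
  L0: frame=0x2D idx=19 entry=0x2E007 [P=1 RW=1 US=1 PS=0]
  L1: frame=0x2E idx=22 entry=0x32007 [P=1 RW=1 US=1 PS=0]
  L2: frame=0x32 idx=14 entry=0x36007 [P=1 RW=1 US=1 PS=0]
  L3: frame=0x36 idx=0 entry=0x37007 [P=1 RW=1 US=1 PS=0]
  ✓ 0x37D6C  — 4 lookups

Access #0 fault: NONE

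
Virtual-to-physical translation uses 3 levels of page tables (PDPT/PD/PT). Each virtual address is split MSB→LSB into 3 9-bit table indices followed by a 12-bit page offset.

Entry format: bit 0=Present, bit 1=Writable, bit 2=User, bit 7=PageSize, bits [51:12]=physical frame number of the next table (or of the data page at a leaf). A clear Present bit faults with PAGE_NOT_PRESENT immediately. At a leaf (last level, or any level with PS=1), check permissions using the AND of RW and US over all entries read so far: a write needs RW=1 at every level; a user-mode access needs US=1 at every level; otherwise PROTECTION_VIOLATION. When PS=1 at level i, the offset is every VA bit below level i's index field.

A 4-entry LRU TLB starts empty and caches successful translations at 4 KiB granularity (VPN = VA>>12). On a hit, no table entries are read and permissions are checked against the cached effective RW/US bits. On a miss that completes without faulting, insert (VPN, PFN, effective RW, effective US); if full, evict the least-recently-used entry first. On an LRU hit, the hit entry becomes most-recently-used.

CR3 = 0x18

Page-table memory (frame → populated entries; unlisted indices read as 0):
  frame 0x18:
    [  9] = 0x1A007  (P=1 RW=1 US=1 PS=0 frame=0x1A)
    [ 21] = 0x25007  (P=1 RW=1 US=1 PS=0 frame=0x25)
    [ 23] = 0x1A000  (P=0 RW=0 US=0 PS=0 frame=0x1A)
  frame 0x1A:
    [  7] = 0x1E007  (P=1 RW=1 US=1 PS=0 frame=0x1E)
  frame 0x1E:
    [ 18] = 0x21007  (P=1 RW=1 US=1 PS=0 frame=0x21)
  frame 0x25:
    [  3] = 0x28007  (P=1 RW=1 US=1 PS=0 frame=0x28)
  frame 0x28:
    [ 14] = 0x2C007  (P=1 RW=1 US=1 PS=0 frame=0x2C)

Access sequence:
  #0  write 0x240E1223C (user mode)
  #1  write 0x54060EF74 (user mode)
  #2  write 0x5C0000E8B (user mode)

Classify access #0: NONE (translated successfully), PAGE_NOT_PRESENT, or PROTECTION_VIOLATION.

Walk each access:
#0 VA=0x240E1223C (w,user):
  lvl0: tbl 0x18, slot 9 ⇒ 0x1A007 (P1/RW1/US1/PS0)
  lvl1: tbl 0x1A, slot 7 ⇒ 0x1E007 (P1/RW1/US1/PS0)
  lvl2: tbl 0x1E, slot 18 ⇒ 0x21007 (P1/RW1/US1/PS0)
  → PA=0x2123C  (3 entries read)
#1 VA=0x54060EF74 (w,user):
  lvl0: tbl 0x18, slot 21 ⇒ 0x25007 (P1/RW1/US1/PS0)
  lvl1: tbl 0x25, slot 3 ⇒ 0x28007 (P1/RW1/US1/PS0)
  lvl2: tbl 0x28, slot 14 ⇒ 0x2C007 (P1/RW1/US1/PS0)
  → PA=0x2CF74  (3 entries read)
#2 VA=0x5C0000E8B (w,user):
  lvl0: tbl 0x18, slot 23 ⇒ 0x1A000 (P0/RW0/US0/PS0)
  ✗ PAGE_NOT_PRESENT  [1 reads]

Access #0 fault: NONE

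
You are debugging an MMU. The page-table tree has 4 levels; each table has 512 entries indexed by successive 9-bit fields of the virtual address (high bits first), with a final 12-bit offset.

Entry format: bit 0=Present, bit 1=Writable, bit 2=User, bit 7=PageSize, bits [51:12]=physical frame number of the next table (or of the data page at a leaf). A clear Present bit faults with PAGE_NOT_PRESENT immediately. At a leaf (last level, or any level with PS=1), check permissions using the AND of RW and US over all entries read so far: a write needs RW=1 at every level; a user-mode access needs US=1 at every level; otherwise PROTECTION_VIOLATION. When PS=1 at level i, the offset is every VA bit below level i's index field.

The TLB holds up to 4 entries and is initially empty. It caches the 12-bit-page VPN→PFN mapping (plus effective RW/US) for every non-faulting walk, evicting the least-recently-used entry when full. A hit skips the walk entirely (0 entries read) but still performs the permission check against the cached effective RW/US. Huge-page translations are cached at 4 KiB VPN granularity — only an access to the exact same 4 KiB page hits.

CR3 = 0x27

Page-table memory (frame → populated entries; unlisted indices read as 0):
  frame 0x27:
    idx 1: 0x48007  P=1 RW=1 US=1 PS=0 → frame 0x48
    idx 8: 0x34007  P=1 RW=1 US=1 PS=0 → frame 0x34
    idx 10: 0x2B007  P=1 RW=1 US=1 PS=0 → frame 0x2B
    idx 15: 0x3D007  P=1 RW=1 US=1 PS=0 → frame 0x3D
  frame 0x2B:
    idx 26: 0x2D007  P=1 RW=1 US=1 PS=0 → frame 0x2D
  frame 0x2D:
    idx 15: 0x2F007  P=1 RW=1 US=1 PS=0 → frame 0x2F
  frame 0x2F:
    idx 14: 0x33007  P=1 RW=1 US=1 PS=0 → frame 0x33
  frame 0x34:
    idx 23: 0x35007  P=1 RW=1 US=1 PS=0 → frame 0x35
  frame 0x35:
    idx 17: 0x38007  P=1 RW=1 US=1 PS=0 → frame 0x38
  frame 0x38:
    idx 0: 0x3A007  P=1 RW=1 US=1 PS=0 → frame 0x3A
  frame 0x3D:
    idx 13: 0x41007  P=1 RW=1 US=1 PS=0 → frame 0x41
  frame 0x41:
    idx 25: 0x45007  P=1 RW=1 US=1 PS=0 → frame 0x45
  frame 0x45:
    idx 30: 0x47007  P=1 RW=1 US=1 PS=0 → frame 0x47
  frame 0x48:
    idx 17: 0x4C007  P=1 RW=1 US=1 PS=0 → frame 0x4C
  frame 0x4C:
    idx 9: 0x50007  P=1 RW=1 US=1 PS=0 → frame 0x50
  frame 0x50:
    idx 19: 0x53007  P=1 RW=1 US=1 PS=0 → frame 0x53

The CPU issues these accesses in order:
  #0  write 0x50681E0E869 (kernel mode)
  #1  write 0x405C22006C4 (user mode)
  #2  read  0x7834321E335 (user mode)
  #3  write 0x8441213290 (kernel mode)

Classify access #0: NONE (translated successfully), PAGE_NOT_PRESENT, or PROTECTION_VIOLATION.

Trace:
#0 VA=0x50681E0E869 (w,kernel):
  L0 @0x27[10] → 0x2B007  P=1,RW=1,US=1,PS=0
  L1 @0x2B[26] → 0x2D007  P=1,RW=1,US=1,PS=0
  L2 @0x2D[15] → 0x2F007  P=1,RW=1,US=1,PS=0
  L3 @0x2F[14] → 0x33007  P=1,RW=1,US=1,PS=0
  ⇒ phys 0x33869  [4 reads]
#1 VA=0x405C22006C4 (w,user):
  L0 @0x27[8] → 0x34007  P=1,RW=1,US=1,PS=0
  L1 @0x34[23] → 0x35007  P=1,RW=1,US=1,PS=0
  L2 @0x35[17] → 0x38007  P=1,RW=1,US=1,PS=0
  L3 @0x38[0] → 0x3A007  P=1,RW=1,US=1,PS=0
  ⇒ phys 0x3A6C4  [4 reads]
#2 VA=0x7834321E335 (r,user):
  L0 @0x27[15] → 0x3D007  P=1,RW=1,US=1,PS=0
  L1 @0x3D[13] → 0x41007  P=1,RW=1,US=1,PS=0
  L2 @0x41[25] → 0x45007  P=1,RW=1,US=1,PS=0
  L3 @0x45[30] → 0x47007  P=1,RW=1,US=1,PS=0
  ⇒ phys 0x47335  [4 reads]
#3 VA=0x8441213290 (w,kernel):
  L0 @0x27[1] → 0x48007  P=1,RW=1,US=1,PS=0
  L1 @0x48[17] → 0x4C007  P=1,RW=1,US=1,PS=0
  L2 @0x4C[9] → 0x50007  P=1,RW=1,US=1,PS=0
  L3 @0x50[19] → 0x53007  P=1,RW=1,US=1,PS=0
  ⇒ phys 0x53290  [4 reads]

Access #0 fault: NONE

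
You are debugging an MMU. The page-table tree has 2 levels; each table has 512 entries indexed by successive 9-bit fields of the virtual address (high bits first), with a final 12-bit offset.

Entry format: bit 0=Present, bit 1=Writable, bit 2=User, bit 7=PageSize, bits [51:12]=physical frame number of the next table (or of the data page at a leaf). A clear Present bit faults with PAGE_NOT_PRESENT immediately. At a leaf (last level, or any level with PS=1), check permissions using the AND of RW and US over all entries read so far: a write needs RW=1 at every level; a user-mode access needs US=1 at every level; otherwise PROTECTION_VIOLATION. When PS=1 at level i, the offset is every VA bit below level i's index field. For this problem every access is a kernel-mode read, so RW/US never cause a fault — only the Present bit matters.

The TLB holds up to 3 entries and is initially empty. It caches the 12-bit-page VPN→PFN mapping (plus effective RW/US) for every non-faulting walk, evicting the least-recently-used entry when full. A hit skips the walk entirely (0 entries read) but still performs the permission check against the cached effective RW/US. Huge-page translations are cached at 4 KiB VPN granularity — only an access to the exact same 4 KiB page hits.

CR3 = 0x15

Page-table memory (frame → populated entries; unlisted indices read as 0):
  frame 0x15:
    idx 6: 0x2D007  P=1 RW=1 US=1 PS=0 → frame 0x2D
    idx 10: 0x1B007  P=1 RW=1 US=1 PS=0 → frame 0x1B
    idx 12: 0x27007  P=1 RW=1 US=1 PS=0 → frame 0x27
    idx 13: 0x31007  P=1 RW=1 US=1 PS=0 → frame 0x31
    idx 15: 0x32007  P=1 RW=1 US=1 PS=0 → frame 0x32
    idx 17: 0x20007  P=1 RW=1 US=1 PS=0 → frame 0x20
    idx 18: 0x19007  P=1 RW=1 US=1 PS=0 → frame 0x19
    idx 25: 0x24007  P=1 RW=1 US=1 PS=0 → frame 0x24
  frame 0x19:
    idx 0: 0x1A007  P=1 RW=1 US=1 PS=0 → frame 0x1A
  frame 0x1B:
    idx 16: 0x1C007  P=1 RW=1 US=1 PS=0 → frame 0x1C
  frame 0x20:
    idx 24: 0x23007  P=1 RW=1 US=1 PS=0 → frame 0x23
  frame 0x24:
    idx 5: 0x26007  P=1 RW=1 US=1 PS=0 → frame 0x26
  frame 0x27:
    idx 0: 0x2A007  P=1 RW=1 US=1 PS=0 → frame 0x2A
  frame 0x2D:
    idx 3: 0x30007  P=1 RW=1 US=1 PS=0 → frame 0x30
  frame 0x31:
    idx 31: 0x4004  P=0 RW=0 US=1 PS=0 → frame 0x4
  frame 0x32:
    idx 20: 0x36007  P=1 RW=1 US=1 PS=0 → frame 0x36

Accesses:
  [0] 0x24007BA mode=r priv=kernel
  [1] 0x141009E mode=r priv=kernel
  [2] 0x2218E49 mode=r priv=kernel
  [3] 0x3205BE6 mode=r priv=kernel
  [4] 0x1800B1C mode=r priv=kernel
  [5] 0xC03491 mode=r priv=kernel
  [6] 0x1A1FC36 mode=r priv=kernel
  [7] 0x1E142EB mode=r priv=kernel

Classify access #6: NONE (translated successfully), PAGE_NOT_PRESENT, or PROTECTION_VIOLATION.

Walk each access:
#0 VA=0x24007BA (r,kernel):
  [0] read 0x15 idx=18: raw=0x19007 flags P=1 W=1 U=1 S=0
  [1] read 0x19 idx=0: raw=0x1A007 flags P=1 W=1 U=1 S=0
  → PA=0x1A7BA  (2 entries read)
#1 VA=0x141009E (r,kernel):
  [0] read 0x15 idx=10: raw=0x1B007 flags P=1 W=1 U=1 S=0
  [1] read 0x1B idx=16: raw=0x1C007 flags P=1 W=1 U=1 S=0
  → PA=0x1C09E  (2 entries read)
#2 VA=0x2218E49 (r,kernel):
  [0] read 0x15 idx=17: raw=0x20007 flags P=1 W=1 U=1 S=0
  [1] read 0x20 idx=24: raw=0x23007 flags P=1 W=1 U=1 S=0
  → PA=0x23E49  (2 entries read)
#3 VA=0x3205BE6 (r,kernel):
  [0] read 0x15 idx=25: raw=0x24007 flags P=1 W=1 U=1 S=0
  [1] read 0x24 idx=5: raw=0x26007 flags P=1 W=1 U=1 S=0
  → PA=0x26BE6  (2 entries read)
#4 VA=0x1800B1C (r,kernel):
  [0] read 0x15 idx=12: raw=0x27007 flags P=1 W=1 U=1 S=0
  [1] read 0x27 idx=0: raw=0x2A007 flags P=1 W=1 U=1 S=0
  → PA=0x2AB1C  (2 entries read)
#5 VA=0xC03491 (r,kernel):
  [0] read 0x15 idx=6: raw=0x2D007 flags P=1 W=1 U=1 S=0
  [1] read 0x2D idx=3: raw=0x30007 flags P=1 W=1 U=1 S=0
  → PA=0x30491  (2 entries read)
#6 VA=0x1A1FC36 (r,kernel):
  [0] read 0x15 idx=13: raw=0x31007 flags P=1 W=1 U=1 S=0
  [1] read 0x31 idx=31: raw=0x4004 flags P=0 W=0 U=1 S=0
  → PAGE_NOT_PRESENT  (2 entries read)
#7 VA=0x1E142EB (r,kernel):
  [0] read 0x15 idx=15: raw=0x32007 flags P=1 W=1 U=1 S=0
  [1] read 0x32 idx=20: raw=0x36007 flags P=1 W=1 U=1 S=0
  → PA=0x362EB  (2 entries read)

Access #6 fault: PAGE_NOT_PRESENT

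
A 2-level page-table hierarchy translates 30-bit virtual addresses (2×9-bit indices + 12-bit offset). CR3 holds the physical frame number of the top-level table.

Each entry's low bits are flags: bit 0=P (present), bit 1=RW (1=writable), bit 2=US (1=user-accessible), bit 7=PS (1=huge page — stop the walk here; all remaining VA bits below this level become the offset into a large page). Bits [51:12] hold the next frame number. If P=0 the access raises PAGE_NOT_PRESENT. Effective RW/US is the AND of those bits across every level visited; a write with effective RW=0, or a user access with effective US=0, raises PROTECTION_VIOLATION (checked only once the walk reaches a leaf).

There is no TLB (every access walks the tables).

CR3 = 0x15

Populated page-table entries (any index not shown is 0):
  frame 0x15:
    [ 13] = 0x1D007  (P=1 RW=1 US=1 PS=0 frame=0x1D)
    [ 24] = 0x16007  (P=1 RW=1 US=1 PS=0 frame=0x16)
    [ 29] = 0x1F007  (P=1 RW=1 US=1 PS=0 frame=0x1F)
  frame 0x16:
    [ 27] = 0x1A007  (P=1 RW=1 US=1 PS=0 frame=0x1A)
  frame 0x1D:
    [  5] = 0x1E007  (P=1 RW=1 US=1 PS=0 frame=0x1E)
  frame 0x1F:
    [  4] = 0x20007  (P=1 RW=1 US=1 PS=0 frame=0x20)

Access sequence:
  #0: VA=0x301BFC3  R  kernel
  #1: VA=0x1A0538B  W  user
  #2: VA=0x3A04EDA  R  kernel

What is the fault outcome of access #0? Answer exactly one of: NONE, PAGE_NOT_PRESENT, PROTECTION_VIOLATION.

Trace:
#0 VA=0x301BFC3 (r,kernel):
  L0 @0x15[24] → 0x16007  P=1,RW=1,US=1,PS=0
  L1 @0x16[27] → 0x1A007  P=1,RW=1,US=1,PS=0
  ⇒ phys 0x1AFC3  [2 reads]
#1 VA=0x1A0538B (w,user):
  L0 @0x15[13] → 0x1D007  P=1,RW=1,US=1,PS=0
  L1 @0x1D[5] → 0x1E007  P=1,RW=1,US=1,PS=0
  ⇒ phys 0x1E38B  [2 reads]
#2 VA=0x3A04EDA (r,kernel):
  L0 @0x15[29] → 0x1F007  P=1,RW=1,US=1,PS=0
  L1 @0x1F[4] → 0x20007  P=1,RW=1,US=1,PS=0
  ⇒ phys 0x20EDA  [2 reads]

Access #0 fault: NONE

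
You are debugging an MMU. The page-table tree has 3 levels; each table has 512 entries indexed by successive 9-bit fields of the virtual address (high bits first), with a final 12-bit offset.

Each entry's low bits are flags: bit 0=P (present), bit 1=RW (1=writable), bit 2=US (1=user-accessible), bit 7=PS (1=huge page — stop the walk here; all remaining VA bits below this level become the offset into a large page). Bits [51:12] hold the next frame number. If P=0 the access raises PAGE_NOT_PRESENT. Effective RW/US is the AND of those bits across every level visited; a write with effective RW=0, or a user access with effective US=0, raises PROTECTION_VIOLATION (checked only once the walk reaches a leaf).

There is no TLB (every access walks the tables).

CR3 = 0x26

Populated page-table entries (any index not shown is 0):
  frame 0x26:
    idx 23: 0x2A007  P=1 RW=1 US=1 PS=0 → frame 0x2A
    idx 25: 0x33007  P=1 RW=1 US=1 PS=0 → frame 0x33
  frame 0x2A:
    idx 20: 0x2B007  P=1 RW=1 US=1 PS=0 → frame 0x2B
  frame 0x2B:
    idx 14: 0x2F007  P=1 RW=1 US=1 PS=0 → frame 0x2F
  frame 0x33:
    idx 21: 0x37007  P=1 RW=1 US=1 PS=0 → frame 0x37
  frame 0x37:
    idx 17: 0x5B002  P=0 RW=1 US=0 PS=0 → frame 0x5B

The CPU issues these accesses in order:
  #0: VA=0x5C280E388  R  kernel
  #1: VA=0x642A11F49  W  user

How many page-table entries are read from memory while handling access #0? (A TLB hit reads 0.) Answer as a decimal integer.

Walk each access:
#0 VA=0x5C280E388 (r,kernel):
  [0] read 0x26 idx=23: raw=0x2A007 flags P=1 W=1 U=1 S=0
  [1] read 0x2A idx=20: raw=0x2B007 flags P=1 W=1 U=1 S=0
  [2] read 0x2B idx=14: raw=0x2F007 flags P=1 W=1 U=1 S=0
  ⇒ phys 0x2F388  [3 reads]
#1 VA=0x642A11F49 (w,user):
  [0] read 0x26 idx=25: raw=0x33007 flags P=1 W=1 U=1 S=0
  [1] read 0x33 idx=21: raw=0x37007 flags P=1 W=1 U=1 S=0
  [2] read 0x37 idx=17: raw=0x5B002 flags P=0 W=1 U=0 S=0
  ✗ PAGE_NOT_PRESENT  [3 reads]

Entries read for #0: 3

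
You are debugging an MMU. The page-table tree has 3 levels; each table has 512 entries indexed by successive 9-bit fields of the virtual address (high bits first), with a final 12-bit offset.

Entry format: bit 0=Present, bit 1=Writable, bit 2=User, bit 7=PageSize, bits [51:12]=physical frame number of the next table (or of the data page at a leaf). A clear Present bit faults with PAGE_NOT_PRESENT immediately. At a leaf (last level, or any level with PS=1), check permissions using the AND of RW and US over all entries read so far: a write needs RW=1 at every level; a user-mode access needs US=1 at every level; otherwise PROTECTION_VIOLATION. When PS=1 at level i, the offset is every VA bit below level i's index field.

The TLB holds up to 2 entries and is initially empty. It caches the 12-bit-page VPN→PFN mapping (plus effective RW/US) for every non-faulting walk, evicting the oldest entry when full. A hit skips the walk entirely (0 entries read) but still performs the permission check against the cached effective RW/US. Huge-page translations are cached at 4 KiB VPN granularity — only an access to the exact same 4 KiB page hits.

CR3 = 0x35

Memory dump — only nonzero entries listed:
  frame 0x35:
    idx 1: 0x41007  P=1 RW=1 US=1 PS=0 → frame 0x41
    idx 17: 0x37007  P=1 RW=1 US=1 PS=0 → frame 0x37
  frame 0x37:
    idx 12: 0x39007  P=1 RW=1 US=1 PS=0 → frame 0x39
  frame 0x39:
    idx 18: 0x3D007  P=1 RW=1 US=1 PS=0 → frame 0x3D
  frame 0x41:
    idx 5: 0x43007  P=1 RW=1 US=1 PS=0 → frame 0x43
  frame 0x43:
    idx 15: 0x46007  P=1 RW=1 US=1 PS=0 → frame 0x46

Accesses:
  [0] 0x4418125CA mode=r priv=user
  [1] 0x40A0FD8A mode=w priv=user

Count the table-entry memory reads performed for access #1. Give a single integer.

Walk each access:
#0 VA=0x4418125CA (r,user):
  lvl0: tbl 0x35, slot 17 ⇒ 0x37007 (P1/RW1/US1/PS0)
  lvl1: tbl 0x37, slot 12 ⇒ 0x39007 (P1/RW1/US1/PS0)
  lvl2: tbl 0x39, slot 18 ⇒ 0x3D007 (P1/RW1/US1/PS0)
  ✓ 0x3D5CA  — 3 lookups
#1 VA=0x40A0FD8A (w,user):
  lvl0: tbl 0x35, slot 1 ⇒ 0x41007 (P1/RW1/US1/PS0)
  lvl1: tbl 0x41, slot 5 ⇒ 0x43007 (P1/RW1/US1/PS0)
  lvl2: tbl 0x43, slot 15 ⇒ 0x46007 (P1/RW1/US1/PS0)
  ✓ 0x46D8A  — 3 lookups

Entries read for #1: 3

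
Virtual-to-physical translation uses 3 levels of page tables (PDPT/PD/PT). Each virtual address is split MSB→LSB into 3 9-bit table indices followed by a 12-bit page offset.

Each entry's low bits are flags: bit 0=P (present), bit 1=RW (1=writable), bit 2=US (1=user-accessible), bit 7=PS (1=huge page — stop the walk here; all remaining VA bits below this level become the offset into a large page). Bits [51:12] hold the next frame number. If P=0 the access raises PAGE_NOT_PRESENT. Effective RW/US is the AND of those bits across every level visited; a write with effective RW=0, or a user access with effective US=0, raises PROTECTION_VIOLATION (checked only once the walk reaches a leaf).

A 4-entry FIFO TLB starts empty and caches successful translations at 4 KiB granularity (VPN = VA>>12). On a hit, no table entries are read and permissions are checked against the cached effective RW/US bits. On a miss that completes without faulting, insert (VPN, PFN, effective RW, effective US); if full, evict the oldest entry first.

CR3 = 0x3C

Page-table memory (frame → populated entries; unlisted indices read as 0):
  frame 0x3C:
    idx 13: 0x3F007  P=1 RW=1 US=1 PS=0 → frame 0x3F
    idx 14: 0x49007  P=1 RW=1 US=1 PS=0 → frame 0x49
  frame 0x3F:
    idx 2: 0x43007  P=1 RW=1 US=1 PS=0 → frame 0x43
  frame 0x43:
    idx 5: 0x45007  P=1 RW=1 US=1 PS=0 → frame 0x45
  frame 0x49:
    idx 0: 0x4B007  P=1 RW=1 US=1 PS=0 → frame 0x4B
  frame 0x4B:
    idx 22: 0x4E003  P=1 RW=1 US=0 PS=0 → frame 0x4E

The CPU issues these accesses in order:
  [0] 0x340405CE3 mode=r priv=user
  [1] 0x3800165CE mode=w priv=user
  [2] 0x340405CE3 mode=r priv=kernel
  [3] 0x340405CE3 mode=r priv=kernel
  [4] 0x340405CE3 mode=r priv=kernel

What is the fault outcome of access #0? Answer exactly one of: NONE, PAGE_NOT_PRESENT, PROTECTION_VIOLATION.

Walk each access:
#0 VA=0x340405CE3 (r,user):
  lvl0: tbl 0x3C, slot 13 ⇒ 0x3F007 (P1/RW1/US1/PS0)
  lvl1: tbl 0x3F, slot 2 ⇒ 0x43007 (P1/RW1/US1/PS0)
  lvl2: tbl 0x43, slot 5 ⇒ 0x45007 (P1/RW1/US1/PS0)
  ⇒ phys 0x45CE3  [3 reads]
#1 VA=0x3800165CE (w,user):
  lvl0: tbl 0x3C, slot 14 ⇒ 0x49007 (P1/RW1/US1/PS0)
  lvl1: tbl 0x49, slot 0 ⇒ 0x4B007 (P1/RW1/US1/PS0)
  lvl2: tbl 0x4B, slot 22 ⇒ 0x4E003 (P1/RW1/US0/PS0)
  ✗ PROTECTION_VIOLATION  [3 reads]
#2 VA=0x340405CE3 (r,kernel):
  TLB hit vpn=0x340405 → PA=0x45CE3
#3 VA=0x340405CE3 (r,kernel):
  TLB hit vpn=0x340405 → PA=0x45CE3
#4 VA=0x340405CE3 (r,kernel):
  TLB hit vpn=0x340405 → PA=0x45CE3

Access #0 fault: NONE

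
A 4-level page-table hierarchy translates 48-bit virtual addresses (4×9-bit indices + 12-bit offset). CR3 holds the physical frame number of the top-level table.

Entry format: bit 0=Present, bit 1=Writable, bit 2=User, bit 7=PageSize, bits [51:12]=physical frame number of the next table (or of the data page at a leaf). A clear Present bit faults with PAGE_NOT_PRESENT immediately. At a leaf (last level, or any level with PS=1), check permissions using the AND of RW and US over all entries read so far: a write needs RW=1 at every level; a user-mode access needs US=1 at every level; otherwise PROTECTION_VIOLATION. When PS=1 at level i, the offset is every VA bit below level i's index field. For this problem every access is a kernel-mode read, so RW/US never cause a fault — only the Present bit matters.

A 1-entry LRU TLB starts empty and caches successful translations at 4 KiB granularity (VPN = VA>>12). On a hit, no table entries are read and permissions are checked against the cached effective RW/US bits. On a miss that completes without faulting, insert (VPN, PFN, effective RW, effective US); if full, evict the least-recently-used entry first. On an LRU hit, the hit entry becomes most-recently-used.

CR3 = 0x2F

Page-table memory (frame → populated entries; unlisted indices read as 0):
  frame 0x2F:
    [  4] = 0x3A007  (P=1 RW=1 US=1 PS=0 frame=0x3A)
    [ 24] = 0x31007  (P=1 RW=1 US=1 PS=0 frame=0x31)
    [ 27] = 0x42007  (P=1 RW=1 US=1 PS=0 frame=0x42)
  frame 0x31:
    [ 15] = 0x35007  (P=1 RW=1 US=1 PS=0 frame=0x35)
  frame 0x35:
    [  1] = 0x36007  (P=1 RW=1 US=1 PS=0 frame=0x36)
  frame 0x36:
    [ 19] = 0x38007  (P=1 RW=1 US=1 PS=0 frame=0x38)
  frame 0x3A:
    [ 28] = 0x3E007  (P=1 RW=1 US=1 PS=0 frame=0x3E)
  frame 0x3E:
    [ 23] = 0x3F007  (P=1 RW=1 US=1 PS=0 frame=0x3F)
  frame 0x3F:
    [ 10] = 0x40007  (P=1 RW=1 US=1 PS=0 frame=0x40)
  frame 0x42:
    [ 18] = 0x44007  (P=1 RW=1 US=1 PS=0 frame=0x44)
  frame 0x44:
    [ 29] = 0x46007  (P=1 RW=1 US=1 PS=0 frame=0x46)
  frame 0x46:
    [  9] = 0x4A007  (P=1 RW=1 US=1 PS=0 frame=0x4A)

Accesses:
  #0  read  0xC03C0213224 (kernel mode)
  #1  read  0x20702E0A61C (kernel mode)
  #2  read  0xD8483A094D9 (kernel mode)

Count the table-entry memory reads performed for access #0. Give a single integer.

Per-access translation:
#0 VA=0xC03C0213224 (r,kernel):
  lvl0: tbl 0x2F, slot 24 ⇒ 0x31007 (P1/RW1/US1/PS0)
  lvl1: tbl 0x31, slot 15 ⇒ 0x35007 (P1/RW1/US1/PS0)
  lvl2: tbl 0x35, slot 1 ⇒ 0x36007 (P1/RW1/US1/PS0)
  lvl3: tbl 0x36, slot 19 ⇒ 0x38007 (P1/RW1/US1/PS0)
  ⇒ phys 0x38224  [4 reads]
#1 VA=0x20702E0A61C (r,kernel):
  lvl0: tbl 0x2F, slot 4 ⇒ 0x3A007 (P1/RW1/US1/PS0)
  lvl1: tbl 0x3A, slot 28 ⇒ 0x3E007 (P1/RW1/US1/PS0)
  lvl2: tbl 0x3E, slot 23 ⇒ 0x3F007 (P1/RW1/US1/PS0)
  lvl3: tbl 0x3F, slot 10 ⇒ 0x40007 (P1/RW1/US1/PS0)
  ⇒ phys 0x4061C  [4 reads]
#2 VA=0xD8483A094D9 (r,kernel):
  lvl0: tbl 0x2F, slot 27 ⇒ 0x42007 (P1/RW1/US1/PS0)
  lvl1: tbl 0x42, slot 18 ⇒ 0x44007 (P1/RW1/US1/PS0)
  lvl2: tbl 0x44, slot 29 ⇒ 0x46007 (P1/RW1/US1/PS0)
  lvl3: tbl 0x46, slot 9 ⇒ 0x4A007 (P1/RW1/US1/PS0)
  ⇒ phys 0x4A4D9  [4 reads]

Entries read for #0: 4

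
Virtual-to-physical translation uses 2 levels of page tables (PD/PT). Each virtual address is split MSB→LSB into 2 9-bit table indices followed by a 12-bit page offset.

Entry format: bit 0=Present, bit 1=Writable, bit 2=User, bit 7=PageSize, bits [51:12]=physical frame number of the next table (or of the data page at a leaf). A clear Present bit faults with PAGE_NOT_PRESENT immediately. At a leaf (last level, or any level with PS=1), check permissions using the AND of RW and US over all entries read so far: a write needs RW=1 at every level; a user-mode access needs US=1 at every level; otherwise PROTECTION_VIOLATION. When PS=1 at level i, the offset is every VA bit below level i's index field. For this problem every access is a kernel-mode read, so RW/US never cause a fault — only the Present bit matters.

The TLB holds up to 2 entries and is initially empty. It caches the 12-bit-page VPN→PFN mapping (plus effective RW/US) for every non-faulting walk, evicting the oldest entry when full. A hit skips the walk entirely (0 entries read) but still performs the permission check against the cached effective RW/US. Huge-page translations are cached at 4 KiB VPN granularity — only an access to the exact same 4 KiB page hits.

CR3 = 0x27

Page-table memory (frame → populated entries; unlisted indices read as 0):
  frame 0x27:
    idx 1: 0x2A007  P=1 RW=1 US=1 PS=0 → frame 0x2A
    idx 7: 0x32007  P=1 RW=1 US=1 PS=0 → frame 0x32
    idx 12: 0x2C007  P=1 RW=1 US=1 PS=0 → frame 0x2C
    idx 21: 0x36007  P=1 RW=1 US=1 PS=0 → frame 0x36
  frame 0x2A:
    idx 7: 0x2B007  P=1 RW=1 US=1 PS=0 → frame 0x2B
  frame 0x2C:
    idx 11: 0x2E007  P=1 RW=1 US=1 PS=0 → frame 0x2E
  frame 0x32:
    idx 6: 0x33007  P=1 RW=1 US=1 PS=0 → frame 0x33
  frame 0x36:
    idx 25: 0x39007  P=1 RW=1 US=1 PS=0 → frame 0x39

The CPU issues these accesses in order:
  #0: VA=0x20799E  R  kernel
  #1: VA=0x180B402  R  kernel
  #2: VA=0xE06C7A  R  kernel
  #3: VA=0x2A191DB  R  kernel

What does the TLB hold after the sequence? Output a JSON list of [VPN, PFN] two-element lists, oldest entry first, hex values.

Walk each access:
#0 VA=0x20799E (r,kernel):
  lvl0: tbl 0x27, slot 1 ⇒ 0x2A007 (P1/RW1/US1/PS0)
  lvl1: tbl 0x2A, slot 7 ⇒ 0x2B007 (P1/RW1/US1/PS0)
  → PA=0x2B99E  (2 entries read)
#1 VA=0x180B402 (r,kernel):
  lvl0: tbl 0x27, slot 12 ⇒ 0x2C007 (P1/RW1/US1/PS0)
  lvl1: tbl 0x2C, slot 11 ⇒ 0x2E007 (P1/RW1/US1/PS0)
  → PA=0x2E402  (2 entries read)
#2 VA=0xE06C7A (r,kernel):
  lvl0: tbl 0x27, slot 7 ⇒ 0x32007 (P1/RW1/US1/PS0)
  lvl1: tbl 0x32, slot 6 ⇒ 0x33007 (P1/RW1/US1/PS0)
  → PA=0x33C7A  (2 entries read)
#3 VA=0x2A191DB (r,kernel):
  lvl0: tbl 0x27, slot 21 ⇒ 0x36007 (P1/RW1/US1/PS0)
  lvl1: tbl 0x36, slot 25 ⇒ 0x39007 (P1/RW1/US1/PS0)
  → PA=0x391DB  (2 entries read)

TLB: [["0xE06", "0x33"], ["0x2A19", "0x39"]]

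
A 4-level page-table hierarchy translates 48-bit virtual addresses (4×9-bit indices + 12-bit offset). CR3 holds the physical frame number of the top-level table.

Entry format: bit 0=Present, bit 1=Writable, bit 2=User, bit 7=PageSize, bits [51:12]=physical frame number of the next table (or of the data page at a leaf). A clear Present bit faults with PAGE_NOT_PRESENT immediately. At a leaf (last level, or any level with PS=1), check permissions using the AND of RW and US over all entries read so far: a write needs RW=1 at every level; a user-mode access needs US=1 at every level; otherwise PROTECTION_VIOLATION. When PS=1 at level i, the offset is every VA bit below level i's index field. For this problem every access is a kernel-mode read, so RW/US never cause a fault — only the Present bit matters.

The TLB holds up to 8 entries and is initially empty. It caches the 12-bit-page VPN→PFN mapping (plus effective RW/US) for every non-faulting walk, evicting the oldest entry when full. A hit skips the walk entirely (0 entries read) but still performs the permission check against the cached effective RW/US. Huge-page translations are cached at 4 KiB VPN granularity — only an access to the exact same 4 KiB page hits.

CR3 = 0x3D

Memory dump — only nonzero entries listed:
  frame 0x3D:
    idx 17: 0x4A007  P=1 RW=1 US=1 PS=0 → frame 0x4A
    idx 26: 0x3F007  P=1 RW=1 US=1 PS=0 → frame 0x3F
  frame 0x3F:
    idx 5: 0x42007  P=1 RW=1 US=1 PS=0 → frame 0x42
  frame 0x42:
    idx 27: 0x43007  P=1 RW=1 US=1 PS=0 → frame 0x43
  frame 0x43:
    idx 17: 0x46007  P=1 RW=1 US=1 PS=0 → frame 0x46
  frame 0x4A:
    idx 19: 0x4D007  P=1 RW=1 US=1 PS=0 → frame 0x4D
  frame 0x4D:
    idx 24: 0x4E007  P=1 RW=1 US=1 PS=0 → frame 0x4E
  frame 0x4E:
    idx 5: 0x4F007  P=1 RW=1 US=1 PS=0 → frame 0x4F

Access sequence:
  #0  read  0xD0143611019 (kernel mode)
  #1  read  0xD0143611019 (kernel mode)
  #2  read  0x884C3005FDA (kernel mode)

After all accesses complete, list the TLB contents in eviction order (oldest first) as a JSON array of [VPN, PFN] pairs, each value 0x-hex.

Trace:
#0 VA=0xD0143611019 (r,kernel):
  L0 @0x3D[26] → 0x3F007  P=1,RW=1,US=1,PS=0
  L1 @0x3F[5] → 0x42007  P=1,RW=1,US=1,PS=0
  L2 @0x42[27] → 0x43007  P=1,RW=1,US=1,PS=0
  L3 @0x43[17] → 0x46007  P=1,RW=1,US=1,PS=0
  ✓ 0x46019  — 4 lookups
#1 VA=0xD0143611019 (r,kernel):
  TLB hit vpn=0xD0143611 → PA=0x46019
#2 VA=0x884C3005FDA (r,kernel):
  L0 @0x3D[17] → 0x4A007  P=1,RW=1,US=1,PS=0
  L1 @0x4A[19] → 0x4D007  P=1,RW=1,US=1,PS=0
  L2 @0x4D[24] → 0x4E007  P=1,RW=1,US=1,PS=0
  L3 @0x4E[5] → 0x4F007  P=1,RW=1,US=1,PS=0
  ✓ 0x4FFDA  — 4 lookups

TLB: [["0xD0143611", "0x46"], ["0x884C3005", "0x4F"]]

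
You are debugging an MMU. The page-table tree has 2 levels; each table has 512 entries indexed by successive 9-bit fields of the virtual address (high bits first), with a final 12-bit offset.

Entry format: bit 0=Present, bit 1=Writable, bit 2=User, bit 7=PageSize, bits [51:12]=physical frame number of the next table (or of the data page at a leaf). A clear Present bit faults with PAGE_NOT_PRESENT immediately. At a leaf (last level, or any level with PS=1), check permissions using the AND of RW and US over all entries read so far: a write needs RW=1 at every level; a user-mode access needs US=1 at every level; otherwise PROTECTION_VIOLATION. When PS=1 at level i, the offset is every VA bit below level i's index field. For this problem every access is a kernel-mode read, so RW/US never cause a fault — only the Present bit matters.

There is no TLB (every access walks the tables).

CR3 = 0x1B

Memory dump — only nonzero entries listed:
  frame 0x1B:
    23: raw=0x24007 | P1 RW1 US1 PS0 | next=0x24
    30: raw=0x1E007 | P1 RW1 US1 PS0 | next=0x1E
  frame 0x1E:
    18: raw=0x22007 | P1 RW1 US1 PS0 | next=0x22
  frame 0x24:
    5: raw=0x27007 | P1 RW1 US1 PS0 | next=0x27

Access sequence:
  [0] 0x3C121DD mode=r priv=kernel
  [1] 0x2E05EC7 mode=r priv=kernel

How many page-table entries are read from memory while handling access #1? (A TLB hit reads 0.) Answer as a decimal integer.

Walk each access:
#0 VA=0x3C121DD (r,kernel):
  lvl0: tbl 0x1B, slot 30 ⇒ 0x1E007 (P1/RW1/US1/PS0)
  lvl1: tbl 0x1E, slot 18 ⇒ 0x22007 (P1/RW1/US1/PS0)
  ⇒ phys 0x221DD  [2 reads]
#1 VA=0x2E05EC7 (r,kernel):
  lvl0: tbl 0x1B, slot 23 ⇒ 0x24007 (P1/RW1/US1/PS0)
  lvl1: tbl 0x24, slot 5 ⇒ 0x27007 (P1/RW1/US1/PS0)
  ⇒ phys 0x27EC7  [2 reads]

Entries read for #1: 2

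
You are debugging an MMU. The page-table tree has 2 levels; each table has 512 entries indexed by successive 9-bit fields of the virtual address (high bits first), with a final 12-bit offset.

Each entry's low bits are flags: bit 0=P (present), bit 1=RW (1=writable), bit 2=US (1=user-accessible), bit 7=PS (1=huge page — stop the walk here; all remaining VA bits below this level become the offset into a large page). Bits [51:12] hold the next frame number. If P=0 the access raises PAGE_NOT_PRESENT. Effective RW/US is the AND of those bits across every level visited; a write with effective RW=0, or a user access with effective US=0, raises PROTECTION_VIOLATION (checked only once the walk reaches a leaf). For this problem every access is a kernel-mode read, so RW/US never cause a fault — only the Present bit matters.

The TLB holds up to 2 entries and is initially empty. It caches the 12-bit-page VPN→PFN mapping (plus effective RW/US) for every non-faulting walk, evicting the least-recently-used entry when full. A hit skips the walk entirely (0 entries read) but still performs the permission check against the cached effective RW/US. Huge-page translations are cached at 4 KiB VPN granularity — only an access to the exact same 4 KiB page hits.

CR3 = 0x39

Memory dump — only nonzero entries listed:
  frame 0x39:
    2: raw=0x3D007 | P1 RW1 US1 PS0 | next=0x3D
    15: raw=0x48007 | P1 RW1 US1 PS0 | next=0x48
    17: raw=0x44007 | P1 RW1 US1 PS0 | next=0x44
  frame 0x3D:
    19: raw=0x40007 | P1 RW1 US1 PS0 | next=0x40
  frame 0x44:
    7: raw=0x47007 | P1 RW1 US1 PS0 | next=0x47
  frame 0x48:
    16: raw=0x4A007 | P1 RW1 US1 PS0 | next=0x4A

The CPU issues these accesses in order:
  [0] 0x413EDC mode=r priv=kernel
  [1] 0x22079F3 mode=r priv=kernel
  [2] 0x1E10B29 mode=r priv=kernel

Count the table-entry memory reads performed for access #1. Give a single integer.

Walk each access:
#0 VA=0x413EDC (r,kernel):
  lvl0: tbl 0x39, slot 2 ⇒ 0x3D007 (P1/RW1/US1/PS0)
  lvl1: tbl 0x3D, slot 19 ⇒ 0x40007 (P1/RW1/US1/PS0)
  ⇒ phys 0x40EDC  [2 reads]
#1 VA=0x22079F3 (r,kernel):
  lvl0: tbl 0x39, slot 17 ⇒ 0x44007 (P1/RW1/US1/PS0)
  lvl1: tbl 0x44, slot 7 ⇒ 0x47007 (P1/RW1/US1/PS0)
  ⇒ phys 0x479F3  [2 reads]
#2 VA=0x1E10B29 (r,kernel):
  lvl0: tbl 0x39, slot 15 ⇒ 0x48007 (P1/RW1/US1/PS0)
  lvl1: tbl 0x48, slot 16 ⇒ 0x4A007 (P1/RW1/US1/PS0)
  ⇒ phys 0x4AB29  [2 reads]

Entries read for #1: 2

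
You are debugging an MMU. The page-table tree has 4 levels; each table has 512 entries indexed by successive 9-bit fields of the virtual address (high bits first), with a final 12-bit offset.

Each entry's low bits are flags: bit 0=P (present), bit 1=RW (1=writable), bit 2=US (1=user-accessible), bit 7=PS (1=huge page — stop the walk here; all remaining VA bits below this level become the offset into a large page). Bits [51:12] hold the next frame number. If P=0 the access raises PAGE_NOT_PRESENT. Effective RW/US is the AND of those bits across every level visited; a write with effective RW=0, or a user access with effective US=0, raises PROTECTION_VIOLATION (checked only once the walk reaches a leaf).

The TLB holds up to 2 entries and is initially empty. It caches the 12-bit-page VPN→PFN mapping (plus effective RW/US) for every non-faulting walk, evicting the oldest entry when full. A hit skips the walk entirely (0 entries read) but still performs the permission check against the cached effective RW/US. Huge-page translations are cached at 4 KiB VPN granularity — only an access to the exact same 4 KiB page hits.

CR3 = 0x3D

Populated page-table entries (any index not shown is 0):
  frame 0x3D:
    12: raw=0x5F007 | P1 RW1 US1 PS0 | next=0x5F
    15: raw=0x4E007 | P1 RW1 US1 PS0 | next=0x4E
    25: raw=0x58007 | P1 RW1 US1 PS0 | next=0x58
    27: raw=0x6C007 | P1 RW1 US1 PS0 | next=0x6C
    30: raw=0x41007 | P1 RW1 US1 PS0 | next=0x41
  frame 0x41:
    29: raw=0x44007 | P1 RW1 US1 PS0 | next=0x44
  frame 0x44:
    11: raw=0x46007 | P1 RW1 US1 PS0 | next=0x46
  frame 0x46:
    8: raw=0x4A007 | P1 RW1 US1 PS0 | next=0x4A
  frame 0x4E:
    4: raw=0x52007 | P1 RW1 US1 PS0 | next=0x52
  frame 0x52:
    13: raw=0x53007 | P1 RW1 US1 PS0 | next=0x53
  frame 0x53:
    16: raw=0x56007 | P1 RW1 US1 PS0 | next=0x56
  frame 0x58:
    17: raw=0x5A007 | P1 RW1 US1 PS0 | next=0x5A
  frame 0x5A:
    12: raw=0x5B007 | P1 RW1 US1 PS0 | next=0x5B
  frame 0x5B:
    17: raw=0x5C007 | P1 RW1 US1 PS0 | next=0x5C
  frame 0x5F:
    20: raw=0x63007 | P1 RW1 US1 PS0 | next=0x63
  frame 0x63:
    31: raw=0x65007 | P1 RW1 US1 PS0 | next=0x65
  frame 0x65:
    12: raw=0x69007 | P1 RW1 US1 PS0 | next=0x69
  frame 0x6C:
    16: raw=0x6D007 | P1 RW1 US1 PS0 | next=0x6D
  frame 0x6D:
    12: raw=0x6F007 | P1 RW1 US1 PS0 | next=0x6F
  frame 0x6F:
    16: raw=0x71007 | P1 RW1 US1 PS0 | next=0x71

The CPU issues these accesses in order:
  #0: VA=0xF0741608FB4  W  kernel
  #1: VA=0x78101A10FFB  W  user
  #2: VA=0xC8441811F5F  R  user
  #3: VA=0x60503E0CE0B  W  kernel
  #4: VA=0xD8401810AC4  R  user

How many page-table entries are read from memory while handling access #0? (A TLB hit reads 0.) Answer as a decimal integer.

Walk each access:
#0 VA=0xF0741608FB4 (w,kernel):
  [0] read 0x3D idx=30: raw=0x41007 flags P=1 W=1 U=1 S=0
  [1] read 0x41 idx=29: raw=0x44007 flags P=1 W=1 U=1 S=0
  [2] read 0x44 idx=11: raw=0x46007 flags P=1 W=1 U=1 S=0
  [3] read 0x46 idx=8: raw=0x4A007 flags P=1 W=1 U=1 S=0
  → PA=0x4AFB4  (4 entries read)
#1 VA=0x78101A10FFB (w,user):
  [0] read 0x3D idx=15: raw=0x4E007 flags P=1 W=1 U=1 S=0
  [1] read 0x4E idx=4: raw=0x52007 flags P=1 W=1 U=1 S=0
  [2] read 0x52 idx=13: raw=0x53007 flags P=1 W=1 U=1 S=0
  [3] read 0x53 idx=16: raw=0x56007 flags P=1 W=1 U=1 S=0
  → PA=0x56FFB  (4 entries read)
#2 VA=0xC8441811F5F (r,user):
  [0] read 0x3D idx=25: raw=0x58007 flags P=1 W=1 U=1 S=0
  [1] read 0x58 idx=17: raw=0x5A007 flags P=1 W=1 U=1 S=0
  [2] read 0x5A idx=12: raw=0x5B007 flags P=1 W=1 U=1 S=0
  [3] read 0x5B idx=17: raw=0x5C007 flags P=1 W=1 U=1 S=0
  → PA=0x5CF5F  (4 entries read)
#3 VA=0x60503E0CE0B (w,kernel):
  [0] read 0x3D idx=12: raw=0x5F007 flags P=1 W=1 U=1 S=0
  [1] read 0x5F idx=20: raw=0x63007 flags P=1 W=1 U=1 S=0
  [2] read 0x63 idx=31: raw=0x65007 flags P=1 W=1 U=1 S=0
  [3] read 0x65 idx=12: raw=0x69007 flags P=1 W=1 U=1 S=0
  → PA=0x69E0B  (4 entries read)
#4 VA=0xD8401810AC4 (r,user):
  [0] read 0x3D idx=27: raw=0x6C007 flags P=1 W=1 U=1 S=0
  [1] read 0x6C idx=16: raw=0x6D007 flags P=1 W=1 U=1 S=0
  [2] read 0x6D idx=12: raw=0x6F007 flags P=1 W=1 U=1 S=0
  [3] read 0x6F idx=16: raw=0x71007 flags P=1 W=1 U=1 S=0
  → PA=0x71AC4  (4 entries read)

Entries read for #0: 4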